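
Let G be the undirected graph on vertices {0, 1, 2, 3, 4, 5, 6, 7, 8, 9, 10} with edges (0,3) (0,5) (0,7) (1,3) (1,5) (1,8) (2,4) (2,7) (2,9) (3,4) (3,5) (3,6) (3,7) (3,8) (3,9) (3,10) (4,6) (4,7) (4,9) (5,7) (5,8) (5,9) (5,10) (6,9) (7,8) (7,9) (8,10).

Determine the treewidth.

A width-3 tree decomposition is:
Bags: B1 = {3, 5, 7, 9}  B2 = {3, 4, 7, 9}  B3 = {3, 4, 6, 9}  B4 = {3, 5, 7, 8}  B5 = {2, 4, 7, 9}  B6 = {1, 3, 5, 8}  B7 = {0, 3, 5, 7}  B8 = {3, 5, 8, 10}
Tree: B1–B2, B2–B3, B1–B4, B2–B5, B4–B6, B4–B7, B6–B8
The largest bag has 4 vertices, giving width 3; this decomposition certifies tw(G) ≤ 3. For the lower bound, the 4 vertices {2, 4, 7, 9} are pairwise adjacent, and any tree decomposition puts a clique entirely inside one bag — forcing width ≥ 3. Hence tw(G) = 3 exactly.

3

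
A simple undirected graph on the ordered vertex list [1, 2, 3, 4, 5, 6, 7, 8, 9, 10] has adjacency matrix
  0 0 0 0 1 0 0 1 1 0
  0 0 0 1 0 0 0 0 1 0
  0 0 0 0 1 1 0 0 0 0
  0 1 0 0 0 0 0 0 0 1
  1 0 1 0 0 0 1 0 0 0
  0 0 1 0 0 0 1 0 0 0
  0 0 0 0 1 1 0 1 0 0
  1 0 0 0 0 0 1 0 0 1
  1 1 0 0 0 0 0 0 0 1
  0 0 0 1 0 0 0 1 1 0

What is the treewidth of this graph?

A width-2 tree decomposition is:
Bags: B1 = {3, 6, 7}  B2 = {3, 5, 7}  B3 = {5, 7, 8}  B4 = {1, 5, 8}  B5 = {1, 8, 10}  B6 = {1, 9, 10}  B7 = {4, 9, 10}  B8 = {2, 4, 9}
Tree: B1–B2, B2–B3, B3–B4, B4–B5, B5–B6, B6–B7, B7–B8
The largest bag has 3 vertices, giving width 2; this decomposition certifies tw(G) ≤ 2. Since 6–3–5–7–6 is a cycle in G, G is not acyclic. Forests are exactly the graphs of treewidth ≤ 1, so tw(G) ≥ 2. The upper and lower bounds meet at 2, so that is the treewidth.

2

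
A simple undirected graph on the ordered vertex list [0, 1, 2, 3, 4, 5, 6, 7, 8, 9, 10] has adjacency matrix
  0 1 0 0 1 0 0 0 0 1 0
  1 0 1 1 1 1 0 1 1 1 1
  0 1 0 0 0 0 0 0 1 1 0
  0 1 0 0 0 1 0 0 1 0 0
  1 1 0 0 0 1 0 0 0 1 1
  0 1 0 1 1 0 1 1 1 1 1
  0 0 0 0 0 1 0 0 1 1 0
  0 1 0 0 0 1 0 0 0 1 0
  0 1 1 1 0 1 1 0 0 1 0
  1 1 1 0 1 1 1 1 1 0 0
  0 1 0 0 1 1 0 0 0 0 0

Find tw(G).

3

A width-3 tree decomposition is:
Bags: B1 = {5, 6, 8, 9}  B2 = {1, 5, 8, 9}  B3 = {1, 4, 5, 9}  B4 = {1, 2, 8, 9}  B5 = {1, 5, 7, 9}  B6 = {1, 4, 5, 10}  B7 = {1, 3, 5, 8}  B8 = {0, 1, 4, 9}
Tree: B1–B2, B2–B3, B2–B4, B3–B5, B3–B6, B2–B7, B3–B8
Each bag holds 4 vertices, so the decomposition has width 3, which upper-bounds the treewidth. Conversely, {0, 1, 4, 9} is a clique of size 4, and the vertices of any clique must share a bag in every tree decomposition; so some bag has ≥ 4 vertices and tw(G) ≥ 3. The upper and lower bounds meet at 3, so that is the treewidth.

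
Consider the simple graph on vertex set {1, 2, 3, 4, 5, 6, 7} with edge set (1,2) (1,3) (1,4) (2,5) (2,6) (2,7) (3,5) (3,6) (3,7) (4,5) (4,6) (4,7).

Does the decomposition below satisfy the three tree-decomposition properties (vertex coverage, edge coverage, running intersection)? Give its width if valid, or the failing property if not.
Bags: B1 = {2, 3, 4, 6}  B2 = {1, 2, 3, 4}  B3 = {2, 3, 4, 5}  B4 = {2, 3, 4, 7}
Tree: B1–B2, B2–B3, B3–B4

Yes; width 3.

Vertex coverage: the bags together contain {1, 2, 3, 4, 5, 6, 7}, the full vertex set. Edge coverage: each edge of G has both endpoints in at least one bag. Running intersection: for every vertex, the bags containing it form a connected subtree. All three properties hold, so this is a valid tree decomposition of width max|bag| − 1 = 3, and hence tw(G) ≤ 3.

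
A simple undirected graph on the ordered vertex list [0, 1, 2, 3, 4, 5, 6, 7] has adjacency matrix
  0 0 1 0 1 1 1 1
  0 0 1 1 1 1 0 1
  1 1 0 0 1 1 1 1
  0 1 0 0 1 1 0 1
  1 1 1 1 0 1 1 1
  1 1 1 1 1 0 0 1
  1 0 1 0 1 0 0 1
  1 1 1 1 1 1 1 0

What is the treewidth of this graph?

4

A width-4 tree decomposition is:
Bags: B1 = {1, 2, 4, 5, 7}  B2 = {0, 2, 4, 5, 7}  B3 = {0, 2, 4, 6, 7}  B4 = {1, 3, 4, 5, 7}
Tree: B1–B2, B2–B3, B1–B4
Every bag has size at most 5, so the width is 5 − 1 = 4 and tw(G) ≤ 4. On the other hand G contains the 5-clique {0, 2, 4, 5, 7}. A clique must lie in a single bag of any decomposition, so no decomposition can have width below 4. Therefore the treewidth is 4.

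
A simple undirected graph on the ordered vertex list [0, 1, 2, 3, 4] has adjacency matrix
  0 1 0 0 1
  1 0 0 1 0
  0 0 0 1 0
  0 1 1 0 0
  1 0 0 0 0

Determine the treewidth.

1

A width-1 tree decomposition is:
Bags: B1 = {0, 4}  B2 = {0, 1}  B3 = {1, 3}  B4 = {2, 3}
Tree: B1–B2, B2–B3, B3–B4
Each bag holds 2 vertices, so the decomposition has width 1, which upper-bounds the treewidth. Since G has at least one edge (e.g. 4–0), it is not an edgeless graph, so tw(G) ≥ 1. The upper and lower bounds meet at 1, so that is the treewidth.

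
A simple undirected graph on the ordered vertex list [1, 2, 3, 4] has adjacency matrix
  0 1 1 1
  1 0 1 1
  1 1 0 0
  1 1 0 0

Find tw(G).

2

A width-2 tree decomposition is:
Bags: B1 = {1, 2, 4}  B2 = {1, 2, 3}
Tree: B1–B2
Each bag holds 3 vertices, so the decomposition has width 2, which upper-bounds the treewidth. For the lower bound, the 3 vertices {1, 2, 3} are pairwise adjacent, and any tree decomposition puts a clique entirely inside one bag — forcing width ≥ 2. Therefore the treewidth is 2.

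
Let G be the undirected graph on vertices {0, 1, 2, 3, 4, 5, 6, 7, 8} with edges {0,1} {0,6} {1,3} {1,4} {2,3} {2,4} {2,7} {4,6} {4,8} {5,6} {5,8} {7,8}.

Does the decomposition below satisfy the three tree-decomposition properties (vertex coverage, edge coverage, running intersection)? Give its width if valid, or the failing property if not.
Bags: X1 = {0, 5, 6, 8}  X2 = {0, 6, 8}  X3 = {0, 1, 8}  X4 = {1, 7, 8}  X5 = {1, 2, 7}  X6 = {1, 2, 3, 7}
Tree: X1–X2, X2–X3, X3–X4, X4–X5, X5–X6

No — vertex 4 appears in no bag.

A tree decomposition must satisfy three properties: every vertex lies in some bag; for every edge, both endpoints lie together in some bag; and for every vertex, the bags containing it form a connected subtree. Here vertex 4 appears in no bag, so the decomposition is invalid.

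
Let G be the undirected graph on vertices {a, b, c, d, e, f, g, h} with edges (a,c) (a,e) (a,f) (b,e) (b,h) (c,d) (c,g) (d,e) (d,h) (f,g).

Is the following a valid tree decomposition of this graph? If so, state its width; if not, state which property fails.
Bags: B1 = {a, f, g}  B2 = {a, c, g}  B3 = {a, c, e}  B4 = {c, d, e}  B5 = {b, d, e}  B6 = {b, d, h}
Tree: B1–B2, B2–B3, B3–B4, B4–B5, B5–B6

Yes; width 2.

Vertex coverage: the bags together contain {a, b, c, d, e, f, g, h}, the full vertex set. Edge coverage: each edge of G has both endpoints in at least one bag. Running intersection: for every vertex, the bags containing it form a connected subtree. All three properties hold, so this is a valid tree decomposition of width max|bag| − 1 = 2, and hence tw(G) ≤ 2.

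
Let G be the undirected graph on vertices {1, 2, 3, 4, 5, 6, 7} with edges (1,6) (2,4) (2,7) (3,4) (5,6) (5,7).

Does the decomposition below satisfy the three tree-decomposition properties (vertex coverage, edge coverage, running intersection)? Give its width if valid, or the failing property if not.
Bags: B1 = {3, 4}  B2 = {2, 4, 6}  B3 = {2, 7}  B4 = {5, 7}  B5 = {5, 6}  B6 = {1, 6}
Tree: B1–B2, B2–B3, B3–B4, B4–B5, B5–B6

No — bags containing vertex 6 are not connected in the tree.

A tree decomposition must satisfy three properties: every vertex lies in some bag; for every edge, both endpoints lie together in some bag; and for every vertex, the bags containing it form a connected subtree. Here bags containing vertex 6 are not connected in the tree, so the decomposition is invalid.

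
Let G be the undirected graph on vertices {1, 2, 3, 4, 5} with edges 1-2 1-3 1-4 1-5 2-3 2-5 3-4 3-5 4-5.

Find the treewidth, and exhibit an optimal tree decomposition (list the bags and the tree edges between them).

Each bag holds 4 vertices, so the decomposition has width 3, which upper-bounds the treewidth. On the other hand G contains the 4-clique {1, 2, 3, 5}. A clique must lie in a single bag of any decomposition, so no decomposition can have width below 3. Combining the bounds, tw(G) = 3.

Treewidth 3.
One such decomposition:
Bags: B1 = {1, 3, 4, 5}  B2 = {1, 2, 3, 5}
Tree: B1–B2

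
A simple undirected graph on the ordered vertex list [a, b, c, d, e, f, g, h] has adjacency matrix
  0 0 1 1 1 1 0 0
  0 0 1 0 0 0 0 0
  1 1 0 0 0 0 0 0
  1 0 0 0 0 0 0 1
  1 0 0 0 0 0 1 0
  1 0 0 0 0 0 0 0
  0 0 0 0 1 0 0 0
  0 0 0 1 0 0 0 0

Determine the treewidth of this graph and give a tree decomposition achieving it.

Treewidth 1.
One optimal decomposition is:
Bags: B1 = {a, d}  B2 = {a, c}  B3 = {d, h}  B4 = {a, e}  B5 = {a, f}  B6 = {e, g}  B7 = {b, c}
Tree: B1–B2, B1–B3, B1–B4, B1–B5, B4–B6, B2–B7

Each bag holds 2 vertices, so the decomposition has width 1, which upper-bounds the treewidth. G has an edge, so its treewidth is at least 1. Therefore the treewidth is 1.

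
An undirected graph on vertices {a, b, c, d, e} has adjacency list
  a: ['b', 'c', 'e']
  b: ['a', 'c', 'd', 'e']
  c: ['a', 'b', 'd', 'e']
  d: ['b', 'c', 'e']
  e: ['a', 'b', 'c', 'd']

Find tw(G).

A width-3 tree decomposition is:
Bags: B1 = {a, b, c, e}  B2 = {b, c, d, e}
Tree: B1–B2
Each bag holds 4 vertices, so the decomposition has width 3, which upper-bounds the treewidth. For the lower bound, the 4 vertices {b, c, d, e} are pairwise adjacent, and any tree decomposition puts a clique entirely inside one bag — forcing width ≥ 3. The upper and lower bounds meet at 3, so that is the treewidth.

3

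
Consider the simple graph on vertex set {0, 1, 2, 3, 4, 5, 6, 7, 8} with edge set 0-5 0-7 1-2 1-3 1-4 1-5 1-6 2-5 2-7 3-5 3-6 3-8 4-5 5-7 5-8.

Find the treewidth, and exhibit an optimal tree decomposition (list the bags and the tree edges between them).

Each bag holds 3 vertices, so the decomposition has width 2, which upper-bounds the treewidth. Conversely, {0, 5, 7} is a clique of size 3, and the vertices of any clique must share a bag in every tree decomposition; so some bag has ≥ 3 vertices and tw(G) ≥ 2. The upper and lower bounds meet at 2, so that is the treewidth.

Treewidth 2.
One optimal decomposition is:
Bags: B1 = {2, 5, 7}  B2 = {1, 2, 5}  B3 = {0, 5, 7}  B4 = {1, 3, 5}  B5 = {3, 5, 8}  B6 = {1, 4, 5}  B7 = {1, 3, 6}
Tree: B1–B2, B1–B3, B2–B4, B4–B5, B4–B6, B4–B7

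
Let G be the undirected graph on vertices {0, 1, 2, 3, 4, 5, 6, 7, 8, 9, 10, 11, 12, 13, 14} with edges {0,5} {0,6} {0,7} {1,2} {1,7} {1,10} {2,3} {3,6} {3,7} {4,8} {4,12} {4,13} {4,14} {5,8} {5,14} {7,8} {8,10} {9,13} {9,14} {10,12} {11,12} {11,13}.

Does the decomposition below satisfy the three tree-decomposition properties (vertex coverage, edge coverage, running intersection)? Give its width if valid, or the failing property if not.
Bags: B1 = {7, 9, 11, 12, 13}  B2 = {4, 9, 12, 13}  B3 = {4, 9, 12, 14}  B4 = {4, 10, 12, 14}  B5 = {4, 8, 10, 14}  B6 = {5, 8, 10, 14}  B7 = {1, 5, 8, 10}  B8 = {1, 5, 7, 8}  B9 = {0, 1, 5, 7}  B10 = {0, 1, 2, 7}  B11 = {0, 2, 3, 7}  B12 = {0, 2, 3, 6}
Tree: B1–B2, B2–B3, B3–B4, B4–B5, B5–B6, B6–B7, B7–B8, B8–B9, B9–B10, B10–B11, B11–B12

No — bags containing vertex 7 are not connected in the tree.

A tree decomposition must satisfy three properties: every vertex lies in some bag; for every edge, both endpoints lie together in some bag; and for every vertex, the bags containing it form a connected subtree. Here bags containing vertex 7 are not connected in the tree, so the decomposition is invalid.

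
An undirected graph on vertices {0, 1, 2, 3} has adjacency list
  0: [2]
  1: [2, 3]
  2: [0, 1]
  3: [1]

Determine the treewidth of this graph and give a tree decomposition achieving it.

Treewidth 1.
One such decomposition:
Bags: B1 = {0, 2}  B2 = {1, 2}  B3 = {1, 3}
Tree: B1–B2, B2–B3

Each bag holds 2 vertices, so the decomposition has width 1, which upper-bounds the treewidth. G has an edge, so its treewidth is at least 1. Therefore the treewidth is 1.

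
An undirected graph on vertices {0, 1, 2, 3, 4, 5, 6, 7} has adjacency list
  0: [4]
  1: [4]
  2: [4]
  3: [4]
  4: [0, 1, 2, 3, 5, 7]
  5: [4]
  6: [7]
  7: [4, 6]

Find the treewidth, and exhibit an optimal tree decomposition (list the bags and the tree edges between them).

Treewidth 1.
One such decomposition:
Bags: B1 = {4, 7}  B2 = {3, 4}  B3 = {0, 4}  B4 = {6, 7}  B5 = {2, 4}  B6 = {1, 4}  B7 = {4, 5}
Tree: B1–B2, B1–B3, B1–B4, B1–B5, B1–B6, B2–B7

The largest bag has 2 vertices, giving width 1; this decomposition certifies tw(G) ≤ 1. Any graph with an edge has treewidth ≥ 1, and G has the edge 7–4. The upper and lower bounds meet at 1, so that is the treewidth.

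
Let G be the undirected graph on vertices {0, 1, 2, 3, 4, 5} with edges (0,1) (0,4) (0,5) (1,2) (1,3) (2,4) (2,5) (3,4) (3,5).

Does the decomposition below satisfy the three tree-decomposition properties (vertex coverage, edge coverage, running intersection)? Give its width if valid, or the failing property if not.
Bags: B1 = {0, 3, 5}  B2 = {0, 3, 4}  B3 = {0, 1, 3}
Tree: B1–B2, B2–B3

No — vertex 2 appears in no bag.

A tree decomposition must satisfy three properties: every vertex lies in some bag; for every edge, both endpoints lie together in some bag; and for every vertex, the bags containing it form a connected subtree. Here vertex 2 appears in no bag, so the decomposition is invalid.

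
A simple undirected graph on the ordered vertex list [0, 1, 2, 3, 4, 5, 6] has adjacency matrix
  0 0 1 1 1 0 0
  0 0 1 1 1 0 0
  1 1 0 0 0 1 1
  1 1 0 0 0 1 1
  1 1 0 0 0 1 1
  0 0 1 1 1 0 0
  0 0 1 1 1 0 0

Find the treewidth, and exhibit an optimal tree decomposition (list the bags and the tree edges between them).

Treewidth 3.
One such decomposition:
Bags: B1 = {1, 2, 3, 4}  B2 = {2, 3, 4, 6}  B3 = {0, 2, 3, 4}  B4 = {2, 3, 4, 5}
Tree: B1–B2, B2–B3, B3–B4

Each bag holds 4 vertices, so the decomposition has width 3, which upper-bounds the treewidth. For the lower bound: the 4 vertex sets {1,2}, {4,6}, {3}, {0} are disjoint, each induces a connected subgraph, and every pair is joined by at least one edge of G. Contracting each set to a single vertex therefore yields K_{4} as a minor, and since treewidth is minor-monotone, tw(G) ≥ tw(K_{4}) = 3. The upper and lower bounds meet at 3, so that is the treewidth.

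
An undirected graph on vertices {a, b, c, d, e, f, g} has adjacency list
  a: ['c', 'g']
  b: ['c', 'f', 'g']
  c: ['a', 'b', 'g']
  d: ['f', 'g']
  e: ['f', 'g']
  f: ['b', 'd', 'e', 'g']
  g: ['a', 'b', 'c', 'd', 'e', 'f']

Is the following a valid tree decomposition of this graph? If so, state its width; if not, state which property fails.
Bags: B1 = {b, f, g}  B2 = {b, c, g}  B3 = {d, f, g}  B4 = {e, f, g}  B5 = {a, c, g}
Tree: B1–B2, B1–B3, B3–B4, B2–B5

Yes; width 2.

Checking the three conditions: (i) the bags cover all of {a, b, c, d, e, f, g}; (ii) for each edge, some bag contains both endpoints; (iii) the bags containing any fixed vertex form a subtree. All hold, so the decomposition is valid with width 3 − 1 = 2.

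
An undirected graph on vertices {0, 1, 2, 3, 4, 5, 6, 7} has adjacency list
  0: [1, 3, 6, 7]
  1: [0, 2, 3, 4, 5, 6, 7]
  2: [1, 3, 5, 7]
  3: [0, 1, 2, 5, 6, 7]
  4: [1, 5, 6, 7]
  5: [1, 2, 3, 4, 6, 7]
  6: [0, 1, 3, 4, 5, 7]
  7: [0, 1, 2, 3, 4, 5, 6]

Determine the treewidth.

4

A width-4 tree decomposition is:
Bags: B1 = {1, 3, 5, 6, 7}  B2 = {1, 2, 3, 5, 7}  B3 = {1, 4, 5, 6, 7}  B4 = {0, 1, 3, 6, 7}
Tree: B1–B2, B1–B3, B1–B4
Each bag holds 5 vertices, so the decomposition has width 4, which upper-bounds the treewidth. Conversely, {0, 1, 3, 6, 7} is a clique of size 5, and the vertices of any clique must share a bag in every tree decomposition; so some bag has ≥ 5 vertices and tw(G) ≥ 4. Combining the bounds, tw(G) = 4.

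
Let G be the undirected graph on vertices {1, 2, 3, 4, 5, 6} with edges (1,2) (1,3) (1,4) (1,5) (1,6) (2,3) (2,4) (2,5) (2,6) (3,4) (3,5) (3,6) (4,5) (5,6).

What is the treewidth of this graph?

4

A width-4 tree decomposition is:
Bags: B1 = {1, 2, 3, 5, 6}  B2 = {1, 2, 3, 4, 5}
Tree: B1–B2
The largest bag has 5 vertices, giving width 4; this decomposition certifies tw(G) ≤ 4. For the lower bound, the 5 vertices {1, 2, 3, 4, 5} are pairwise adjacent, and any tree decomposition puts a clique entirely inside one bag — forcing width ≥ 4. Combining the bounds, tw(G) = 4.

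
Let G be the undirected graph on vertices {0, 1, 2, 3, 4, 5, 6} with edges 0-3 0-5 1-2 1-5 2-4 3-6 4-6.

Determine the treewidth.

A width-2 tree decomposition is:
Bags: B1 = {1, 2, 4}  B2 = {1, 4, 5}  B3 = {0, 4, 5}  B4 = {0, 3, 4}  B5 = {3, 4, 6}
Tree: B1–B2, B2–B3, B3–B4, B4–B5
Every bag has size at most 3, so the width is 3 − 1 = 2 and tw(G) ≤ 2. For the lower bound, G contains the cycle 4–2–1–5–0–3–6–4, so G is not a forest; only forests have treewidth ≤ 1, hence tw(G) ≥ 2. Combining the bounds, tw(G) = 2.

2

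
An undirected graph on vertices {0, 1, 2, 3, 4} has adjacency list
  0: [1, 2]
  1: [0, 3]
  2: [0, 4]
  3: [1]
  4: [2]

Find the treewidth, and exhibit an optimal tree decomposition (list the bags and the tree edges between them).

Each bag holds 2 vertices, so the decomposition has width 1, which upper-bounds the treewidth. Since G has at least one edge (e.g. 3–1), it is not an edgeless graph, so tw(G) ≥ 1. The upper and lower bounds meet at 1, so that is the treewidth.

Treewidth 1.
One such decomposition:
Bags: B1 = {1, 3}  B2 = {0, 1}  B3 = {0, 2}  B4 = {2, 4}
Tree: B1–B2, B2–B3, B3–B4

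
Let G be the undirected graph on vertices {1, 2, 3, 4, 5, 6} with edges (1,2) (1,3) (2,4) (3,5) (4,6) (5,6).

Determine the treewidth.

2

A width-2 tree decomposition is:
Bags: B1 = {2, 4, 6}  B2 = {2, 5, 6}  B3 = {2, 3, 5}  B4 = {1, 2, 3}
Tree: B1–B2, B2–B3, B3–B4
Each bag holds 3 vertices, so the decomposition has width 2, which upper-bounds the treewidth. For the lower bound, G contains the cycle 2–4–6–5–3–1–2, so G is not a forest; only forests have treewidth ≤ 1, hence tw(G) ≥ 2. Combining the bounds, tw(G) = 2.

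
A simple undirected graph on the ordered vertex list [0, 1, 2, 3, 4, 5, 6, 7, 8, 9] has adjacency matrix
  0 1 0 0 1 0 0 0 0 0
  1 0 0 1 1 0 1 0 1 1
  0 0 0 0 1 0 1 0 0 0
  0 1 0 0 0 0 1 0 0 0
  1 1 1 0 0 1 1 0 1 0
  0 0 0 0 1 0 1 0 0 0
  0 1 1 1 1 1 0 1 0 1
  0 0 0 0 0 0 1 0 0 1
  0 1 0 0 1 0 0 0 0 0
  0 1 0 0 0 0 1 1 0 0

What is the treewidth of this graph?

A width-2 tree decomposition is:
Bags: B1 = {1, 3, 6}  B2 = {1, 4, 6}  B3 = {2, 4, 6}  B4 = {4, 5, 6}  B5 = {1, 4, 8}  B6 = {1, 6, 9}  B7 = {6, 7, 9}  B8 = {0, 1, 4}
Tree: B1–B2, B2–B3, B3–B4, B2–B5, B1–B6, B6–B7, B2–B8
The largest bag has 3 vertices, giving width 2; this decomposition certifies tw(G) ≤ 2. Conversely, {0, 1, 4} is a clique of size 3, and the vertices of any clique must share a bag in every tree decomposition; so some bag has ≥ 3 vertices and tw(G) ≥ 2. Therefore the treewidth is 2.

2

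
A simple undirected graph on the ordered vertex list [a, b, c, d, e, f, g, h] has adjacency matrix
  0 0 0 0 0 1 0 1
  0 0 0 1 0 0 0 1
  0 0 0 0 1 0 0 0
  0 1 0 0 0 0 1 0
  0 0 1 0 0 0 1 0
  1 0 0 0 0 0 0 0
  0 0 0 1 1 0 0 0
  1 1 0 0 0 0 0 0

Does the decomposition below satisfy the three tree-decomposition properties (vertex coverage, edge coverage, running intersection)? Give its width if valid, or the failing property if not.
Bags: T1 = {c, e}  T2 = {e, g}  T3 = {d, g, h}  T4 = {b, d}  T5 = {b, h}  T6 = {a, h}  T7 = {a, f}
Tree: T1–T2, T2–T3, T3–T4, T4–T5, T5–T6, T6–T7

No — bags containing vertex h are not connected in the tree.

A tree decomposition must satisfy three properties: every vertex lies in some bag; for every edge, both endpoints lie together in some bag; and for every vertex, the bags containing it form a connected subtree. Here bags containing vertex h are not connected in the tree, so the decomposition is invalid.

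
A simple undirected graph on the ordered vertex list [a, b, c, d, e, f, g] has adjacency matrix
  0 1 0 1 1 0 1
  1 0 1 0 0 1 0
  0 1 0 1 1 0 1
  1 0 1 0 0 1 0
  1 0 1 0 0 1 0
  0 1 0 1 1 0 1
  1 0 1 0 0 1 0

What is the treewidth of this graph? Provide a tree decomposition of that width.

Treewidth 3.
One optimal decomposition is:
Bags: B1 = {a, c, e, f}  B2 = {a, c, f, g}  B3 = {a, b, c, f}  B4 = {a, c, d, f}
Tree: B1–B2, B2–B3, B3–B4

The largest bag has 4 vertices, giving width 3; this decomposition certifies tw(G) ≤ 3. For the lower bound: the 4 vertex sets {c,e}, {f,g}, {a}, {b} are disjoint, each induces a connected subgraph, and every pair is joined by at least one edge of G. Contracting each set to a single vertex therefore yields K_{4} as a minor, and since treewidth is minor-monotone, tw(G) ≥ tw(K_{4}) = 3. Therefore the treewidth is 3.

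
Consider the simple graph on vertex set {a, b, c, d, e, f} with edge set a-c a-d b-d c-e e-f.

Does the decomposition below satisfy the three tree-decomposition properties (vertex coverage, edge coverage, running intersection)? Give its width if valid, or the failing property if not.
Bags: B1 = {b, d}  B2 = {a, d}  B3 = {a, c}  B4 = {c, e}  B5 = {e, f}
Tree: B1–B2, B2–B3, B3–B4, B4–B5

Yes; width 1.

Checking the three conditions: (i) the bags cover all of {a, b, c, d, e, f}; (ii) for each edge, some bag contains both endpoints; (iii) the bags containing any fixed vertex form a subtree. All hold, so the decomposition is valid with width 2 − 1 = 1.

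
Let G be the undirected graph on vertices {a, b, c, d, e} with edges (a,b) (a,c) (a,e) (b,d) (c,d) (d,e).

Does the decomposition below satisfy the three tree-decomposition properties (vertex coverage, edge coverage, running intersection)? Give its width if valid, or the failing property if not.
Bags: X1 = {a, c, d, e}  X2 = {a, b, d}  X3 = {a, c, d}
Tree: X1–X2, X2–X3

A tree decomposition must satisfy three properties: every vertex lies in some bag; for every edge, both endpoints lie together in some bag; and for every vertex, the bags containing it form a connected subtree. Here bags containing vertex c are not connected in the tree, so the decomposition is invalid.

No — bags containing vertex c are not connected in the tree.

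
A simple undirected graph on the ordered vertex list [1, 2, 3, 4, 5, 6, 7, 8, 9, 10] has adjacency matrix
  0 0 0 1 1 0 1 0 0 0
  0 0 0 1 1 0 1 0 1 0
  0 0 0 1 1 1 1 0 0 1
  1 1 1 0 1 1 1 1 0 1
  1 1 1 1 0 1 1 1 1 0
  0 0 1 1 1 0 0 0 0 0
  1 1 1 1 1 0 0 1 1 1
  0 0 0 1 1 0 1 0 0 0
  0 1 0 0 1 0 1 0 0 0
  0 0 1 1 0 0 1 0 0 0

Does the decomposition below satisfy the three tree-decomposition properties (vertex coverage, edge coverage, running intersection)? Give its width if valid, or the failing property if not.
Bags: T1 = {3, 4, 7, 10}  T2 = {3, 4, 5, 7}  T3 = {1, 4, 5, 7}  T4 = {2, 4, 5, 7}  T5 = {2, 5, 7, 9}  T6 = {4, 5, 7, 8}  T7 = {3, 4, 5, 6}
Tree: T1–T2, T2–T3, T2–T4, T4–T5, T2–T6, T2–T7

Yes; width 3.

Every vertex of G appears in some bag (union = {1, 2, 3, 4, 5, 6, 7, 8, 9, 10}); every edge is covered by a bag; and for each vertex v the set of bags containing v is connected in the bag tree. The decomposition is therefore valid. The largest bag has 4 vertices, so the width is 3.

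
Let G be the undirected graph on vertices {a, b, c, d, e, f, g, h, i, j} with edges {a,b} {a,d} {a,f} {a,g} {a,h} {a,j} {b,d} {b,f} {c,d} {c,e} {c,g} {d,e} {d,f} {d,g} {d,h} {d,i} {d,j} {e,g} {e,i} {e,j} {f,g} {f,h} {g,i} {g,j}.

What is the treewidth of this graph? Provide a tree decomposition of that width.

Every bag has size at most 4, so the width is 4 − 1 = 3 and tw(G) ≤ 3. For the lower bound, the 4 vertices {a, d, g, j} are pairwise adjacent, and any tree decomposition puts a clique entirely inside one bag — forcing width ≥ 3. Hence tw(G) = 3 exactly.

Treewidth 3.
One optimal decomposition is:
Bags: B1 = {a, d, g, j}  B2 = {d, e, g, j}  B3 = {a, d, f, g}  B4 = {a, d, f, h}  B5 = {c, d, e, g}  B6 = {a, b, d, f}  B7 = {d, e, g, i}
Tree: B1–B2, B1–B3, B3–B4, B2–B5, B4–B6, B2–B7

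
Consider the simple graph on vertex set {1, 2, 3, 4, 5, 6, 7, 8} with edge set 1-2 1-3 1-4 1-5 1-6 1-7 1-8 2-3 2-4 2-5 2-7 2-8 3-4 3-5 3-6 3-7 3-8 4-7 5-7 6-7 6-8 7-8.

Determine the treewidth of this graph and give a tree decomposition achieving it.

The largest bag has 5 vertices, giving width 4; this decomposition certifies tw(G) ≤ 4. Conversely, {1, 2, 3, 7, 8} is a clique of size 5, and the vertices of any clique must share a bag in every tree decomposition; so some bag has ≥ 5 vertices and tw(G) ≥ 4. Hence tw(G) = 4 exactly.

Treewidth 4.
One such decomposition:
Bags: B1 = {1, 2, 3, 4, 7}  B2 = {1, 2, 3, 7, 8}  B3 = {1, 3, 6, 7, 8}  B4 = {1, 2, 3, 5, 7}
Tree: B1–B2, B2–B3, B2–B4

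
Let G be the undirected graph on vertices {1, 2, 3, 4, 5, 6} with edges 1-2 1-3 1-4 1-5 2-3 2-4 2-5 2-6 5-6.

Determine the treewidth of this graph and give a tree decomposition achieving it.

Treewidth 2.
One such decomposition:
Bags: B1 = {1, 2, 3}  B2 = {1, 2, 5}  B3 = {1, 2, 4}  B4 = {2, 5, 6}
Tree: B1–B2, B1–B3, B2–B4

Every bag has size at most 3, so the width is 3 − 1 = 2 and tw(G) ≤ 2. Conversely, {1, 2, 3} is a clique of size 3, and the vertices of any clique must share a bag in every tree decomposition; so some bag has ≥ 3 vertices and tw(G) ≥ 2. The upper and lower bounds meet at 2, so that is the treewidth.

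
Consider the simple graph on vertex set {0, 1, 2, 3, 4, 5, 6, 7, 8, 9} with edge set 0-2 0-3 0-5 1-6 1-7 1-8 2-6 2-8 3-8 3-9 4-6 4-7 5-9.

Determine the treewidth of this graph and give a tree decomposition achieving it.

Treewidth 2.
Bags: B1 = {3, 5, 9}  B2 = {0, 3, 5}  B3 = {0, 3, 8}  B4 = {0, 2, 8}  B5 = {1, 2, 8}  B6 = {1, 2, 6}  B7 = {1, 6, 7}  B8 = {4, 6, 7}
Tree: B1–B2, B2–B3, B3–B4, B4–B5, B5–B6, B6–B7, B7–B8

The largest bag has 3 vertices, giving width 2; this decomposition certifies tw(G) ≤ 2. The edges 9–5–0–3–9 form a cycle, so G is not a tree and its treewidth is at least 2. Hence tw(G) = 2 exactly.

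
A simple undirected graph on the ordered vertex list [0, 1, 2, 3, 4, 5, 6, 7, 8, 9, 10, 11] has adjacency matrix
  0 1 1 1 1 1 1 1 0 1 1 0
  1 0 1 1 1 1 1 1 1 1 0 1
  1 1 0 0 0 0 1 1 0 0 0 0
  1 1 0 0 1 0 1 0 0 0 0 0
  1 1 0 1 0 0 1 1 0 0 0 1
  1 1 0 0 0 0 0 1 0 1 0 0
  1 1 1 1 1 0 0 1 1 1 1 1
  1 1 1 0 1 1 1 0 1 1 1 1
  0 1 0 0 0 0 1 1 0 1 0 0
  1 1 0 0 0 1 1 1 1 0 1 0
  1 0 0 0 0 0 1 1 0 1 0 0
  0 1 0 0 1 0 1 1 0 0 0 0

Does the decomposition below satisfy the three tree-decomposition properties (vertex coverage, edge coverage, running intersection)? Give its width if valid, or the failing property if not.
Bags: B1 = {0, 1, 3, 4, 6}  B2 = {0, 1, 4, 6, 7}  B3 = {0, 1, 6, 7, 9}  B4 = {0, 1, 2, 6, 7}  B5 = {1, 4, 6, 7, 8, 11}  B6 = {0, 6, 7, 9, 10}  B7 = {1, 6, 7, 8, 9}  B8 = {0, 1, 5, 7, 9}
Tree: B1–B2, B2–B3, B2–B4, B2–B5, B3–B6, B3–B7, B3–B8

A tree decomposition must satisfy three properties: every vertex lies in some bag; for every edge, both endpoints lie together in some bag; and for every vertex, the bags containing it form a connected subtree. Here bags containing vertex 8 are not connected in the tree, so the decomposition is invalid.

No — bags containing vertex 8 are not connected in the tree.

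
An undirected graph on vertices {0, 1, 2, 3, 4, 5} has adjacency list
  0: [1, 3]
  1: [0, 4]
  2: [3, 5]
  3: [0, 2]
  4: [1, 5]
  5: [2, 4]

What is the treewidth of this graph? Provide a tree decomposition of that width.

Treewidth 2.
Bags: B1 = {1, 4, 5}  B2 = {0, 1, 5}  B3 = {0, 3, 5}  B4 = {2, 3, 5}
Tree: B1–B2, B2–B3, B3–B4

The largest bag has 3 vertices, giving width 2; this decomposition certifies tw(G) ≤ 2. The edges 5–4–1–0–3–2–5 form a cycle, so G is not a tree and its treewidth is at least 2. Combining the bounds, tw(G) = 2.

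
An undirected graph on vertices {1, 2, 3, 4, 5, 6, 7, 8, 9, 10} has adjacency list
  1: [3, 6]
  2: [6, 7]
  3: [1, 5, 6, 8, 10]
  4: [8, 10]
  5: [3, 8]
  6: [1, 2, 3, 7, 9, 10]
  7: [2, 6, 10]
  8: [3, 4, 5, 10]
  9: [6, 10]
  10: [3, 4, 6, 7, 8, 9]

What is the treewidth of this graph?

2

A width-2 tree decomposition is:
Bags: B1 = {3, 6, 10}  B2 = {6, 7, 10}  B3 = {6, 9, 10}  B4 = {2, 6, 7}  B5 = {3, 8, 10}  B6 = {1, 3, 6}  B7 = {4, 8, 10}  B8 = {3, 5, 8}
Tree: B1–B2, B1–B3, B2–B4, B1–B5, B1–B6, B5–B7, B5–B8
The largest bag has 3 vertices, giving width 2; this decomposition certifies tw(G) ≤ 2. For the lower bound, the 3 vertices {3, 8, 10} are pairwise adjacent, and any tree decomposition puts a clique entirely inside one bag — forcing width ≥ 2. Combining the bounds, tw(G) = 2.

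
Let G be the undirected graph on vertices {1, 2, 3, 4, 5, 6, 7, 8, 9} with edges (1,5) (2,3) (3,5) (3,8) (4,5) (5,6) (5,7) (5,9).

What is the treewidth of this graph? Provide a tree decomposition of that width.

Treewidth 1.
One such decomposition:
Bags: B1 = {5, 6}  B2 = {3, 5}  B3 = {2, 3}  B4 = {1, 5}  B5 = {4, 5}  B6 = {5, 9}  B7 = {5, 7}  B8 = {3, 8}
Tree: B1–B2, B2–B3, B1–B4, B4–B5, B1–B6, B1–B7, B2–B8

The largest bag has 2 vertices, giving width 1; this decomposition certifies tw(G) ≤ 1. G has an edge, so its treewidth is at least 1. Hence tw(G) = 1 exactly.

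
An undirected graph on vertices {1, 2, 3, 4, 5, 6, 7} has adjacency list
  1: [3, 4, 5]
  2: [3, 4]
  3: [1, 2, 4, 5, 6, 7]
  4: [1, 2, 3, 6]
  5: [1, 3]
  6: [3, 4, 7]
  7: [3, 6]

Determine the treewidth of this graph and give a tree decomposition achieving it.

Treewidth 2.
One optimal decomposition is:
Bags: B1 = {3, 4, 6}  B2 = {3, 6, 7}  B3 = {1, 3, 4}  B4 = {2, 3, 4}  B5 = {1, 3, 5}
Tree: B1–B2, B1–B3, B1–B4, B3–B5

Each bag holds 3 vertices, so the decomposition has width 2, which upper-bounds the treewidth. For the lower bound, the 3 vertices {1, 3, 4} are pairwise adjacent, and any tree decomposition puts a clique entirely inside one bag — forcing width ≥ 2. Combining the bounds, tw(G) = 2.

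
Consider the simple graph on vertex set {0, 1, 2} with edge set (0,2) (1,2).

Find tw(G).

A width-1 tree decomposition is:
Bags: B1 = {1, 2}  B2 = {0, 2}
Tree: B1–B2
Every bag has size at most 2, so the width is 2 − 1 = 1 and tw(G) ≤ 1. G has an edge, so its treewidth is at least 1. Combining the bounds, tw(G) = 1.

1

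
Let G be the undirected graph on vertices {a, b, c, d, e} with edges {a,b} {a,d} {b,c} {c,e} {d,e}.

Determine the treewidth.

A width-2 tree decomposition is:
Bags: B1 = {a, b, c}  B2 = {a, c, d}  B3 = {c, d, e}
Tree: B1–B2, B2–B3
Each bag holds 3 vertices, so the decomposition has width 2, which upper-bounds the treewidth. Since c–b–a–d–e–c is a cycle in G, G is not acyclic. Forests are exactly the graphs of treewidth ≤ 1, so tw(G) ≥ 2. Hence tw(G) = 2 exactly.

2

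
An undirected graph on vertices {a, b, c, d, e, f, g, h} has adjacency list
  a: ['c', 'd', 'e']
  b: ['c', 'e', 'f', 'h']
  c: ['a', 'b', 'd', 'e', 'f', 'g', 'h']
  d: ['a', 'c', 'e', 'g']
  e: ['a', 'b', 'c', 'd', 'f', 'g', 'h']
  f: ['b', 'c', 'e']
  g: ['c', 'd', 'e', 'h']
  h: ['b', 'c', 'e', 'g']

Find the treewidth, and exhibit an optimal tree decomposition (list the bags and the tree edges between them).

The largest bag has 4 vertices, giving width 3; this decomposition certifies tw(G) ≤ 3. For the lower bound, the 4 vertices {c, d, e, g} are pairwise adjacent, and any tree decomposition puts a clique entirely inside one bag — forcing width ≥ 3. Combining the bounds, tw(G) = 3.

Treewidth 3.
One optimal decomposition is:
Bags: B1 = {b, c, e, f}  B2 = {b, c, e, h}  B3 = {c, e, g, h}  B4 = {c, d, e, g}  B5 = {a, c, d, e}
Tree: B1–B2, B2–B3, B3–B4, B4–B5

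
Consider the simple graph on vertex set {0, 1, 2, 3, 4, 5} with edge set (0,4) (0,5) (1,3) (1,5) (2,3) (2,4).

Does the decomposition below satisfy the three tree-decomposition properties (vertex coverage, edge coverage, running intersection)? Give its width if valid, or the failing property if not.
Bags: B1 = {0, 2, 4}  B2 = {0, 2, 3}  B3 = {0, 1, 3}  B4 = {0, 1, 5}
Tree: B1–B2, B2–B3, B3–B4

Yes; width 2.

Vertex coverage: the bags together contain {0, 1, 2, 3, 4, 5}, the full vertex set. Edge coverage: each edge of G has both endpoints in at least one bag. Running intersection: for every vertex, the bags containing it form a connected subtree. All three properties hold, so this is a valid tree decomposition of width max|bag| − 1 = 2, and hence tw(G) ≤ 2.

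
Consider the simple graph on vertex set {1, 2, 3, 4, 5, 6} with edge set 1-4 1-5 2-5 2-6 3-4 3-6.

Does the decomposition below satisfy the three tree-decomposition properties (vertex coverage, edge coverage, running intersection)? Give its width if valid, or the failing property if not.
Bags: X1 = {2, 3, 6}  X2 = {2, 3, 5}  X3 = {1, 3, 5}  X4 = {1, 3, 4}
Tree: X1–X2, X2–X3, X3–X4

Every vertex of G appears in some bag (union = {1, 2, 3, 4, 5, 6}); every edge is covered by a bag; and for each vertex v the set of bags containing v is connected in the bag tree. The decomposition is therefore valid. The largest bag has 3 vertices, so the width is 2.

Yes; width 2.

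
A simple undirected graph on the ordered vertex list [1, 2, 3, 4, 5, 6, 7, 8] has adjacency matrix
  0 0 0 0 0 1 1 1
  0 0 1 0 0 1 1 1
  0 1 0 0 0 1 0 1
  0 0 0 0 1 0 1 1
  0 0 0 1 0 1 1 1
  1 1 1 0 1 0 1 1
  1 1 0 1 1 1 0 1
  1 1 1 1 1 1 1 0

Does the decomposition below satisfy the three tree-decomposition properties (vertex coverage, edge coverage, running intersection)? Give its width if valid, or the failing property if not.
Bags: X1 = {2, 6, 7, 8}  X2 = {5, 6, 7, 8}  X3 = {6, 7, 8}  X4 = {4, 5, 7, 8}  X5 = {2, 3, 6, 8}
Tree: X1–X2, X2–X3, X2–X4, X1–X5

No — vertex 1 appears in no bag.

A tree decomposition must satisfy three properties: every vertex lies in some bag; for every edge, both endpoints lie together in some bag; and for every vertex, the bags containing it form a connected subtree. Here vertex 1 appears in no bag, so the decomposition is invalid.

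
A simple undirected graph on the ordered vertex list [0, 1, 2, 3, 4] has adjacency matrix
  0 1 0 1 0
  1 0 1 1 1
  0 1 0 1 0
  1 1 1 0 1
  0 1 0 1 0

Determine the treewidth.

2

A width-2 tree decomposition is:
Bags: B1 = {1, 3, 4}  B2 = {0, 1, 3}  B3 = {1, 2, 3}
Tree: B1–B2, B1–B3
Each bag holds 3 vertices, so the decomposition has width 2, which upper-bounds the treewidth. For the lower bound, the 3 vertices {0, 1, 3} are pairwise adjacent, and any tree decomposition puts a clique entirely inside one bag — forcing width ≥ 2. Hence tw(G) = 2 exactly.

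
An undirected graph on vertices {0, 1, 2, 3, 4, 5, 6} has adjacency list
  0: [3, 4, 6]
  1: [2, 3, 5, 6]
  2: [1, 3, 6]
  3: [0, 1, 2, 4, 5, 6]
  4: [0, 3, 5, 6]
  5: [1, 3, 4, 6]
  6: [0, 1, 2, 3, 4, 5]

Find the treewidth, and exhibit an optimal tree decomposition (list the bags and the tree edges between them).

Every bag has size at most 4, so the width is 4 − 1 = 3 and tw(G) ≤ 3. For the lower bound, the 4 vertices {0, 3, 4, 6} are pairwise adjacent, and any tree decomposition puts a clique entirely inside one bag — forcing width ≥ 3. Therefore the treewidth is 3.

Treewidth 3.
One optimal decomposition is:
Bags: B1 = {1, 2, 3, 6}  B2 = {1, 3, 5, 6}  B3 = {3, 4, 5, 6}  B4 = {0, 3, 4, 6}
Tree: B1–B2, B2–B3, B3–B4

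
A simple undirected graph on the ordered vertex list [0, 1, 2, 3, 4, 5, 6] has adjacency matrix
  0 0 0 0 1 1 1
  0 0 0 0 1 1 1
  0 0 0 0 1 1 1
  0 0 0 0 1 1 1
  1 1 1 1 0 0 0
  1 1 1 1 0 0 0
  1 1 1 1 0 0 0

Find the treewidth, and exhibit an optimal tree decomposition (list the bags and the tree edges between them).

Treewidth 3.
One such decomposition:
Bags: B1 = {1, 4, 5, 6}  B2 = {0, 4, 5, 6}  B3 = {2, 4, 5, 6}  B4 = {3, 4, 5, 6}
Tree: B1–B2, B2–B3, B3–B4

The largest bag has 4 vertices, giving width 3; this decomposition certifies tw(G) ≤ 3. For the lower bound: the 4 vertex sets {1,5}, {0,6}, {4}, {2} are disjoint, each induces a connected subgraph, and every pair is joined by at least one edge of G. Contracting each set to a single vertex therefore yields K_{4} as a minor, and since treewidth is minor-monotone, tw(G) ≥ tw(K_{4}) = 3. Hence tw(G) = 3 exactly.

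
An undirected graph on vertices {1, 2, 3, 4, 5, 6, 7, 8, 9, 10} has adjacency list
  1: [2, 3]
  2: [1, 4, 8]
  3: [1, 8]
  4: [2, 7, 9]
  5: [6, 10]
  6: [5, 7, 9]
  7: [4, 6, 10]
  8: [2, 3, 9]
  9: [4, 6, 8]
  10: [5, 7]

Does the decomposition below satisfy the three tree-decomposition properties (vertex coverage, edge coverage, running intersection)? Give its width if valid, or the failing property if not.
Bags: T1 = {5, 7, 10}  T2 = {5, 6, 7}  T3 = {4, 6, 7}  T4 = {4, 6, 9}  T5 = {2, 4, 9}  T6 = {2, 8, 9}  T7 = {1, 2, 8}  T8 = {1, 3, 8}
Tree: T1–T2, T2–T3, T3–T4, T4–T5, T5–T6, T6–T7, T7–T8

Vertex coverage: the bags together contain {1, 2, 3, 4, 5, 6, 7, 8, 9, 10}, the full vertex set. Edge coverage: each edge of G has both endpoints in at least one bag. Running intersection: for every vertex, the bags containing it form a connected subtree. All three properties hold, so this is a valid tree decomposition of width max|bag| − 1 = 2, and hence tw(G) ≤ 2.

Yes; width 2.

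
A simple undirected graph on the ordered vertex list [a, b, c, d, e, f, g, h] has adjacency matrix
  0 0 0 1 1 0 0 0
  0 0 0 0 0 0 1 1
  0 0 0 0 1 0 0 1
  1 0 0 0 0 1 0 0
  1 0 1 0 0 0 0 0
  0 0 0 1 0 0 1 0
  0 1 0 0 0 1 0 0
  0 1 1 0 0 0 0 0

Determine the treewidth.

2

A width-2 tree decomposition is:
Bags: B1 = {a, c, e}  B2 = {a, c, h}  B3 = {a, b, h}  B4 = {a, b, g}  B5 = {a, f, g}  B6 = {a, d, f}
Tree: B1–B2, B2–B3, B3–B4, B4–B5, B5–B6
Every bag has size at most 3, so the width is 3 − 1 = 2 and tw(G) ≤ 2. Since a–e–c–h–b–g–f–d–a is a cycle in G, G is not acyclic. Forests are exactly the graphs of treewidth ≤ 1, so tw(G) ≥ 2. Combining the bounds, tw(G) = 2.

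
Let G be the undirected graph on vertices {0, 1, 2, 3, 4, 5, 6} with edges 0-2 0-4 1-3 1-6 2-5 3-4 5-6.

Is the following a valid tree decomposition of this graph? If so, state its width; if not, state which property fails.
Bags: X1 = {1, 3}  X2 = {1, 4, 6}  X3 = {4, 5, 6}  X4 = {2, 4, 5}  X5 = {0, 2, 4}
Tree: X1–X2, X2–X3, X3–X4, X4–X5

A tree decomposition must satisfy three properties: every vertex lies in some bag; for every edge, both endpoints lie together in some bag; and for every vertex, the bags containing it form a connected subtree. Here edge (4,3) lies in no bag, so the decomposition is invalid.

No — edge (4,3) lies in no bag.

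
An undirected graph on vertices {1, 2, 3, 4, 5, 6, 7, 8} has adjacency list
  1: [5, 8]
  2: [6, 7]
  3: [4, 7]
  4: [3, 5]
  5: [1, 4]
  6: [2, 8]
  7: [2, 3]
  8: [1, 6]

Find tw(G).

A width-2 tree decomposition is:
Bags: B1 = {1, 5, 8}  B2 = {5, 6, 8}  B3 = {2, 5, 6}  B4 = {2, 5, 7}  B5 = {3, 5, 7}  B6 = {3, 4, 5}
Tree: B1–B2, B2–B3, B3–B4, B4–B5, B5–B6
Each bag holds 3 vertices, so the decomposition has width 2, which upper-bounds the treewidth. For the lower bound, G contains the cycle 5–1–8–6–2–7–3–4–5, so G is not a forest; only forests have treewidth ≤ 1, hence tw(G) ≥ 2. The upper and lower bounds meet at 2, so that is the treewidth.

2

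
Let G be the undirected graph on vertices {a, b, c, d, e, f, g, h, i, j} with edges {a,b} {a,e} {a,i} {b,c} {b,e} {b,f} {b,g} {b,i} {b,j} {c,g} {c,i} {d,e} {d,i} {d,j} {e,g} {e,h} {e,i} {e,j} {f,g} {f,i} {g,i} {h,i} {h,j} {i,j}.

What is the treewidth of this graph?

3

A width-3 tree decomposition is:
Bags: B1 = {b, e, g, i}  B2 = {b, c, g, i}  B3 = {a, b, e, i}  B4 = {b, f, g, i}  B5 = {b, e, i, j}  B6 = {d, e, i, j}  B7 = {e, h, i, j}
Tree: B1–B2, B1–B3, B2–B4, B3–B5, B5–B6, B5–B7
Every bag has size at most 4, so the width is 4 − 1 = 3 and tw(G) ≤ 3. On the other hand G contains the 4-clique {d, e, i, j}. A clique must lie in a single bag of any decomposition, so no decomposition can have width below 3. Therefore the treewidth is 3.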